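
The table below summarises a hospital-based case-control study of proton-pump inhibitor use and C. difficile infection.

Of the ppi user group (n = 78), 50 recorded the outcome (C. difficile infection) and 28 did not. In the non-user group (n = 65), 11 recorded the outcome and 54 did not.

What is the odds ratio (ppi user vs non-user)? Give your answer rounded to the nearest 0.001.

8.766

From the description: a = 50, b = 28, c = 11, d = 54.
OR = (a·d)/(b·c) = (50 × 54) / (28 × 11) = 2700 / 308 = 8.76623
The odds of C. difficile infection are about 8.77 times as high in the ppi user group.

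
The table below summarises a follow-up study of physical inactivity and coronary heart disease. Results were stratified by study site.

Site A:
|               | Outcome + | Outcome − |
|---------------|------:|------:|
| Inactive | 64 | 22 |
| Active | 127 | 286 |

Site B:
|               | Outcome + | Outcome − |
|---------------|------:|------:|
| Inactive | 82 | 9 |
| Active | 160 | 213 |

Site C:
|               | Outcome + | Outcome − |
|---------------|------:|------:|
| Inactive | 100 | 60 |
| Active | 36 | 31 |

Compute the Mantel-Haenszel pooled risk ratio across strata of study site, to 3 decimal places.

1.887

RR_MH = Σ(aᵢ·n₀ᵢ/nᵢ) / Σ(cᵢ·n₁ᵢ/nᵢ), with n₁ᵢ = aᵢ+bᵢ (exposed), n₀ᵢ = cᵢ+dᵢ (unexposed), nᵢ = n₁ᵢ+n₀ᵢ.
Stratum 1 (Site A): n₁ = 86, n₀ = 413, n = 499; a·n₀/n = 64·413/499 = 52.9699; c·n₁/n = 127·86/499 = 21.8878
Stratum 2 (Site B): n₁ = 91, n₀ = 373, n = 464; a·n₀/n = 82·373/464 = 65.9181; c·n₁/n = 160·91/464 = 31.3793
Stratum 3 (Site C): n₁ = 160, n₀ = 67, n = 227; a·n₀/n = 100·67/227 = 29.5154; c·n₁/n = 36·160/227 = 25.3744
RR_MH = (52.9699 + 65.9181 + 29.5154) / (21.8878 + 31.3793 + 25.3744) = 148.4035 / 78.6415 = 1.88709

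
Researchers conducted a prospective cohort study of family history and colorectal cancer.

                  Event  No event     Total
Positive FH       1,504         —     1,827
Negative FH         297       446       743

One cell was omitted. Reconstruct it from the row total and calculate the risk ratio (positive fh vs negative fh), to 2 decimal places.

The missing cell is in the exposed row: 1827 − 1504 = 323.
So a = 1504, b = 323, c = 297, d = 446.
RR = [a/(a+b)] / [c/(c+d)] = (1504/1827) / (297/743) = 0.82321/0.39973 = 2.05940

2.06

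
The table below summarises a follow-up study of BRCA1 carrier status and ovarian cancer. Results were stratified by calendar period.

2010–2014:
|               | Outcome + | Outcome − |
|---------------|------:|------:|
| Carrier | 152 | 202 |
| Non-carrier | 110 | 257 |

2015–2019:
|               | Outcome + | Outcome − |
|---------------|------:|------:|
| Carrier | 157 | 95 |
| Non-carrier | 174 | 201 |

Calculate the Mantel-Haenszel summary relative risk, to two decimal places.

1.38

RR_MH = Σ(aᵢ·n₀ᵢ/nᵢ) / Σ(cᵢ·n₁ᵢ/nᵢ), with n₁ᵢ = aᵢ+bᵢ (exposed), n₀ᵢ = cᵢ+dᵢ (unexposed), nᵢ = n₁ᵢ+n₀ᵢ.
Stratum 1 (2010–2014): n₁ = 354, n₀ = 367, n = 721; a·n₀/n = 152·367/721 = 77.3703; c·n₁/n = 110·354/721 = 54.0083
Stratum 2 (2015–2019): n₁ = 252, n₀ = 375, n = 627; a·n₀/n = 157·375/627 = 93.8995; c·n₁/n = 174·252/627 = 69.9330
RR_MH = (77.3703 + 93.8995) / (54.0083 + 69.9330) = 171.2698 / 123.9413 = 1.38186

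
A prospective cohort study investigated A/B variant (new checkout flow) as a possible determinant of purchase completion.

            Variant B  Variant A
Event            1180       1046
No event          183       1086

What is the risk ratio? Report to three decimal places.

Reading the table with exposure as columns: a = 1180 (Variant B, case), b = 183 (Variant B, non-case), c = 1046 (Variant A, case), d = 1086.
Risk in exposed = 1180/1363 = 0.86574; risk in unexposed = 1046/2132 = 0.49062.
RR = 0.86574 / 0.49062 = 1.76458
The risk among the exposed is 1.76 times that among the unexposed.

1.765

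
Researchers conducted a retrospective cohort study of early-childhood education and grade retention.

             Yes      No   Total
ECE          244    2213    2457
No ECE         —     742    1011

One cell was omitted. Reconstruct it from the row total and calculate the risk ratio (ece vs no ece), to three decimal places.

0.373

The missing cell is in the unexposed row: 1011 − 742 = 269.
So a = 244, b = 2213, c = 269, d = 742.
RR = [a/(a+b)] / [c/(c+d)] = (244/2457) / (269/1011) = 0.09931/0.26607 = 0.37324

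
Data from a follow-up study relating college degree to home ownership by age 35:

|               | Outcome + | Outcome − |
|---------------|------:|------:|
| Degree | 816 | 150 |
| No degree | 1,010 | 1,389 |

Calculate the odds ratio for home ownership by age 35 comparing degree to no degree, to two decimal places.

Cells: a = 816, b = 150, c = 1010, d = 1389.
OR = (a·d)/(b·c) = (816 × 1389) / (150 × 1010) = 1133424 / 151500 = 7.48135
The odds of home ownership by age 35 are about 7.48 times as high in the degree group.

7.48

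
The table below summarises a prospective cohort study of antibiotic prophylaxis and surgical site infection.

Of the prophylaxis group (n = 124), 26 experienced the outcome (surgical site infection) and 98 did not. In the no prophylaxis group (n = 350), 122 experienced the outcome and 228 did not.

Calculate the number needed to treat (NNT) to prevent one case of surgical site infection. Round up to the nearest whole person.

Risk in treated group = 26/124 = 0.20968; risk in control = 122/350 = 0.34857.
Absolute risk reduction = 0.34857 − 0.20968 = 0.13889
NNT = 1 / ARR = 1 / 0.13889 = 7.200 → round up → 8

8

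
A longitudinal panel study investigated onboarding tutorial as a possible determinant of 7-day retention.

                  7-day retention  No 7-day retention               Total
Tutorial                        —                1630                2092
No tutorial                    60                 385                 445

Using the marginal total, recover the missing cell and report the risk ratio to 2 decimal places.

The missing cell is in the exposed row: 2092 − 1630 = 462.
So a = 462, b = 1630, c = 60, d = 385.
RR = [a/(a+b)] / [c/(c+d)] = (462/2092) / (60/445) = 0.22084/0.13483 = 1.63791

1.64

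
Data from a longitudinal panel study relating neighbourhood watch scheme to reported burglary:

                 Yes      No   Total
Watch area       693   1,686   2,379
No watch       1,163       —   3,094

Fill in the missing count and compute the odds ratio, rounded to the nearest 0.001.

The missing cell is in the unexposed row: 3094 − 1163 = 1931.
So a = 693, b = 1686, c = 1163, d = 1931.
OR = (a·d)/(b·c) = (693 × 1931) / (1686 × 1163) = 1338183 / 1960818 = 0.68246

0.682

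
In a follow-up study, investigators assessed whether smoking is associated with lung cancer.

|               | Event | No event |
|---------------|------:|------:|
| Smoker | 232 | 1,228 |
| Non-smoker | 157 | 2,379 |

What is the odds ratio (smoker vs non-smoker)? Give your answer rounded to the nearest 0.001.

Cells: a = 232, b = 1228, c = 157, d = 2379.
OR = (a·d)/(b·c) = (232 × 2379) / (1228 × 157) = 551928 / 192796 = 2.86276
The odds of lung cancer are about 2.86 times as high in the smoker group.

2.863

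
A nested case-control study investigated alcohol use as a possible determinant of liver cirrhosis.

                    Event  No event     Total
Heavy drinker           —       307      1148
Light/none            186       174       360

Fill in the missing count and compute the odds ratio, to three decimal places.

The missing cell is in the exposed row: 1148 − 307 = 841.
So a = 841, b = 307, c = 186, d = 174.
OR = (a·d)/(b·c) = (841 × 174) / (307 × 186) = 146334 / 57102 = 2.56268

2.563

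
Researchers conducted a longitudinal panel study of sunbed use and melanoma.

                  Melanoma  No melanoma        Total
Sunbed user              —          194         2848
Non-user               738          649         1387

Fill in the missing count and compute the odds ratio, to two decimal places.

12.03

The missing cell is in the exposed row: 2848 − 194 = 2654.
So a = 2654, b = 194, c = 738, d = 649.
OR = (a·d)/(b·c) = (2654 × 649) / (194 × 738) = 1722446 / 143172 = 12.03061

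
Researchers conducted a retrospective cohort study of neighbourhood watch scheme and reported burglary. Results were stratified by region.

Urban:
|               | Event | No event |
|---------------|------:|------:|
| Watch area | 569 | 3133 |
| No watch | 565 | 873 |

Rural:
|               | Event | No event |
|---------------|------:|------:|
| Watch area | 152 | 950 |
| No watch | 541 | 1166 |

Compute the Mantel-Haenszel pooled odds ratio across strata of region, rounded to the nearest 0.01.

OR_MH = Σ(aᵢdᵢ/nᵢ) / Σ(bᵢcᵢ/nᵢ), where nᵢ is the stratum total.
Stratum 1 (Urban): n = 5140; a·d/n = 569·873/5140 = 96.6414; b·c/n = 3133·565/5140 = 344.3862
Stratum 2 (Rural): n = 2809; a·d/n = 152·1166/2809 = 63.0943; b·c/n = 950·541/2809 = 182.9655
OR_MH = (96.6414 + 63.0943) / (344.3862 + 182.9655) = 159.7358 / 527.3517 = 0.30290

0.30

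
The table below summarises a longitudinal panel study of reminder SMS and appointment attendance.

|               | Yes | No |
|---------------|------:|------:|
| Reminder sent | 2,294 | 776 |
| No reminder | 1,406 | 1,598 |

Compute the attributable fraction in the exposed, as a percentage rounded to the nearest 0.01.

Cells: a = 2294, b = 776, c = 1406, d = 1598.
Risk in exposed = 2294/3070 = 0.74723; risk in unexposed = 1406/3004 = 0.46804.
RR = 0.74723/0.46804 = 1.59650
AR% = (RR − 1)/RR × 100 = (1.59650 − 1)/1.59650 × 100 = 37.3631%

37.36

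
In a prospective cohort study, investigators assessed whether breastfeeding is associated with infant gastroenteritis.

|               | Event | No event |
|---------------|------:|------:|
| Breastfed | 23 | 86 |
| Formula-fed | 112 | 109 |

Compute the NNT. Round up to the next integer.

Risk in treated group = 23/109 = 0.21101; risk in control = 112/221 = 0.50679.
Absolute risk reduction = 0.50679 − 0.21101 = 0.29578
NNT = 1 / ARR = 1 / 0.29578 = 3.381 → round up → 4

4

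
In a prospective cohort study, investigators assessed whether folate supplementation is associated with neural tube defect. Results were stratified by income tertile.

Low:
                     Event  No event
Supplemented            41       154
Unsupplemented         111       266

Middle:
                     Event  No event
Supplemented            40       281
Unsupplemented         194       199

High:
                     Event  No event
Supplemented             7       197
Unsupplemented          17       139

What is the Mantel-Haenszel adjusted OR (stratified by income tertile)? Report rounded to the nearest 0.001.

OR_MH = Σ(aᵢdᵢ/nᵢ) / Σ(bᵢcᵢ/nᵢ), where nᵢ is the stratum total.
Stratum 1 (Low): n = 572; a·d/n = 41·266/572 = 19.0664; b·c/n = 154·111/572 = 29.8846
Stratum 2 (Middle): n = 714; a·d/n = 40·199/714 = 11.1485; b·c/n = 281·194/714 = 76.3501
Stratum 3 (High): n = 360; a·d/n = 7·139/360 = 2.7028; b·c/n = 197·17/360 = 9.3028
OR_MH = (19.0664 + 11.1485 + 2.7028) / (29.8846 + 76.3501 + 9.3028) = 32.9177 / 115.5375 = 0.28491

0.285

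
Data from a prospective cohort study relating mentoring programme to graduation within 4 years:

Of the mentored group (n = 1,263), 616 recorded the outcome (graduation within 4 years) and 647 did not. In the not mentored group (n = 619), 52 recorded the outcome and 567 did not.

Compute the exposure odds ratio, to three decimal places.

From the description: a = 616, b = 647, c = 52, d = 567.
OR = (a·d)/(b·c) = (616 × 567) / (647 × 52) = 349272 / 33644 = 10.38141
The odds of graduation within 4 years are about 10.38 times as high in the mentored group.

10.381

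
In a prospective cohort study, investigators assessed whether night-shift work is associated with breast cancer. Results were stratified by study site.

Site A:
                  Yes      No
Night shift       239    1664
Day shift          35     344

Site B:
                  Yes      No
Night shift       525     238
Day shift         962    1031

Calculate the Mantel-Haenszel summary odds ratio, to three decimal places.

2.140

OR_MH = Σ(aᵢdᵢ/nᵢ) / Σ(bᵢcᵢ/nᵢ), where nᵢ is the stratum total.
Stratum 1 (Site A): n = 2282; a·d/n = 239·344/2282 = 36.0280; b·c/n = 1664·35/2282 = 25.5215
Stratum 2 (Site B): n = 2756; a·d/n = 525·1031/2756 = 196.3988; b·c/n = 238·962/2756 = 83.0755
OR_MH = (36.0280 + 196.3988) / (25.5215 + 83.0755) = 232.4268 / 108.5969 = 2.14027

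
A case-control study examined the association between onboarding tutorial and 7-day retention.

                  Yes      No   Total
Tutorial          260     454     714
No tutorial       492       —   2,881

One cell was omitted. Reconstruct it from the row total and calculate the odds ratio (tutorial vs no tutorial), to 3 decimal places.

The missing cell is in the unexposed row: 2881 − 492 = 2389.
So a = 260, b = 454, c = 492, d = 2389.
OR = (a·d)/(b·c) = (260 × 2389) / (454 × 492) = 621140 / 223368 = 2.78079

2.781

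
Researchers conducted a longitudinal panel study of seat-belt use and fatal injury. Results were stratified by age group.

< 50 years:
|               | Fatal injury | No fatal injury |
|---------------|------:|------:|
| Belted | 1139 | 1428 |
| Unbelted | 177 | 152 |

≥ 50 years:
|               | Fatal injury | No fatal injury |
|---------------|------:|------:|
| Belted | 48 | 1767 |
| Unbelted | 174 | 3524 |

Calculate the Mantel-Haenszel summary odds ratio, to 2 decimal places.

0.63

OR_MH = Σ(aᵢdᵢ/nᵢ) / Σ(bᵢcᵢ/nᵢ), where nᵢ is the stratum total.
Stratum 1 (< 50 years): n = 2896; a·d/n = 1139·152/2896 = 59.7818; b·c/n = 1428·177/2896 = 87.2776
Stratum 2 (≥ 50 years): n = 5513; a·d/n = 48·3524/5513 = 30.6824; b·c/n = 1767·174/5513 = 55.7696
OR_MH = (59.7818 + 30.6824) / (87.2776 + 55.7696) = 90.4642 / 143.0473 = 0.63241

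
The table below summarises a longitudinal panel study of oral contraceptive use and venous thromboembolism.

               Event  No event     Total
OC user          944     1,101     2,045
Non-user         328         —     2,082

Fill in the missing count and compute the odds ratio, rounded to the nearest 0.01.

4.59

The missing cell is in the unexposed row: 2082 − 328 = 1754.
So a = 944, b = 1101, c = 328, d = 1754.
OR = (a·d)/(b·c) = (944 × 1754) / (1101 × 328) = 1655776 / 361128 = 4.58501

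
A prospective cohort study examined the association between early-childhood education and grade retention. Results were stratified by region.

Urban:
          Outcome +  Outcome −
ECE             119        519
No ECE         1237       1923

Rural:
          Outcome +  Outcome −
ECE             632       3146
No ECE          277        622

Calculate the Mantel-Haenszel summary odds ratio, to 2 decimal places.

0.41

OR_MH = Σ(aᵢdᵢ/nᵢ) / Σ(bᵢcᵢ/nᵢ), where nᵢ is the stratum total.
Stratum 1 (Urban): n = 3798; a·d/n = 119·1923/3798 = 60.2520; b·c/n = 519·1237/3798 = 169.0371
Stratum 2 (Rural): n = 4677; a·d/n = 632·622/4677 = 84.0505; b·c/n = 3146·277/4677 = 186.3250
OR_MH = (60.2520 + 84.0505) / (169.0371 + 186.3250) = 144.3024 / 355.3621 = 0.40607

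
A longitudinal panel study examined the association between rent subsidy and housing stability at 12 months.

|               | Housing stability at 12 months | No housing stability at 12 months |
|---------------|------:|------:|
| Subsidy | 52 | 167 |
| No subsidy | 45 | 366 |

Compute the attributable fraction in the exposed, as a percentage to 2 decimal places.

53.89

Cells: a = 52, b = 167, c = 45, d = 366.
Risk in exposed = 52/219 = 0.23744; risk in unexposed = 45/411 = 0.10949.
RR = 0.23744/0.10949 = 2.16865
AR% = (RR − 1)/RR × 100 = (2.16865 − 1)/2.16865 × 100 = 53.8883%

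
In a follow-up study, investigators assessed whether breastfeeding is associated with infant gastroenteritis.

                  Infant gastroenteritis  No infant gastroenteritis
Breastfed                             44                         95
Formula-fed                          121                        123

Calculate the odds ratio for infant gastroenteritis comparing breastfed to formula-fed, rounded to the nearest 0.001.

Cells: a = 44, b = 95, c = 121, d = 123.
OR = (a·d)/(b·c) = (44 × 123) / (95 × 121) = 5412 / 11495 = 0.47081
Exposure is associated with lower odds of infant gastroenteritis (OR = 0.47 < 1).

0.471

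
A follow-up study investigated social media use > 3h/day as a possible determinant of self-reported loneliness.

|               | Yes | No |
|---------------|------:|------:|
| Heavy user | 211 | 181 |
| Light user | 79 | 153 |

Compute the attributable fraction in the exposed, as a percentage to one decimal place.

Cells: a = 211, b = 181, c = 79, d = 153.
Risk in exposed = 211/392 = 0.53827; risk in unexposed = 79/232 = 0.34052.
RR = 0.53827/0.34052 = 1.58073
AR% = (RR − 1)/RR × 100 = (1.58073 − 1)/1.58073 × 100 = 36.7380%

36.7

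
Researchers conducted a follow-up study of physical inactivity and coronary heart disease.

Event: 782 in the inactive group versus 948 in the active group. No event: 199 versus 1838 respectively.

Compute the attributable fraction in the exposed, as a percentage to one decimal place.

57.3

From the description: a = 782, b = 199, c = 948, d = 1838.
Risk in exposed = 782/981 = 0.79715; risk in unexposed = 948/2786 = 0.34027.
RR = 0.79715/0.34027 = 2.34267
AR% = (RR − 1)/RR × 100 = (2.34267 − 1)/2.34267 × 100 = 57.3136%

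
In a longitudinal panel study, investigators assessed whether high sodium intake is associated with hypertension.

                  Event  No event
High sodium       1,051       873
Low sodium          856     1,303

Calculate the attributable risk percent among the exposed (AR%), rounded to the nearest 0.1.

Cells: a = 1051, b = 873, c = 856, d = 1303.
Risk in exposed = 1051/1924 = 0.54626; risk in unexposed = 856/2159 = 0.39648.
RR = 0.54626/0.39648 = 1.37777
AR% = (RR − 1)/RR × 100 = (1.37777 − 1)/1.37777 × 100 = 27.4189%

27.4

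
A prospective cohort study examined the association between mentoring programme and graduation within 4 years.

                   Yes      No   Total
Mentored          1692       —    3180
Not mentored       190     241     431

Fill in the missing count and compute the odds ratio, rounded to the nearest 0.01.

1.44

The missing cell is in the exposed row: 3180 − 1692 = 1488.
So a = 1692, b = 1488, c = 190, d = 241.
OR = (a·d)/(b·c) = (1692 × 241) / (1488 × 190) = 407772 / 282720 = 1.44232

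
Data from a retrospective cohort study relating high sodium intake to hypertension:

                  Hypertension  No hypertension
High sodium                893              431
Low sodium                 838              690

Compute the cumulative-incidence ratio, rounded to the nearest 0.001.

1.230

Cells: a = 893, b = 431, c = 838, d = 690.
Risk in exposed = 893/1324 = 0.67447; risk in unexposed = 838/1528 = 0.54843.
RR = 0.67447 / 0.54843 = 1.22982
The risk among the exposed is 1.23 times that among the unexposed.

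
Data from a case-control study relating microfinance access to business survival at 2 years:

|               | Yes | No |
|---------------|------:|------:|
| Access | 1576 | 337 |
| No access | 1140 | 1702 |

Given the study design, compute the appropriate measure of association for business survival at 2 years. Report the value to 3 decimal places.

Cells: a = 1576, b = 337, c = 1140, d = 1702.
This is a case-control study: participants were sampled on outcome status, so risks in the source population cannot be estimated directly — relative risk is not valid here. The odds ratio is the appropriate measure.
OR = (a·d)/(b·c) = (1576 × 1702) / (337 × 1140) = 2682352 / 384180 = 6.98202

6.982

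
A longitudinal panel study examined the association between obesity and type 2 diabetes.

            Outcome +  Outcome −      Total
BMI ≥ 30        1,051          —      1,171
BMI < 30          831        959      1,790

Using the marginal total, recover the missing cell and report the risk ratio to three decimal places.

1.933

The missing cell is in the exposed row: 1171 − 1051 = 120.
So a = 1051, b = 120, c = 831, d = 959.
RR = [a/(a+b)] / [c/(c+d)] = (1051/1171) / (831/1790) = 0.89752/0.46425 = 1.93329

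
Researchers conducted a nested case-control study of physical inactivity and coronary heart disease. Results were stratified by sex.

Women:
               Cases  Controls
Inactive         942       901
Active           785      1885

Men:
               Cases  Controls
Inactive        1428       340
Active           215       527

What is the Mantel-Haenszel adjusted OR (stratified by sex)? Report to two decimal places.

3.73

OR_MH = Σ(aᵢdᵢ/nᵢ) / Σ(bᵢcᵢ/nᵢ), where nᵢ is the stratum total.
Stratum 1 (Women): n = 4513; a·d/n = 942·1885/4513 = 393.4567; b·c/n = 901·785/4513 = 156.7217
Stratum 2 (Men): n = 2510; a·d/n = 1428·527/2510 = 299.8231; b·c/n = 340·215/2510 = 29.1235
OR_MH = (393.4567 + 299.8231) / (156.7217 + 29.1235) = 693.2798 / 185.8452 = 3.73042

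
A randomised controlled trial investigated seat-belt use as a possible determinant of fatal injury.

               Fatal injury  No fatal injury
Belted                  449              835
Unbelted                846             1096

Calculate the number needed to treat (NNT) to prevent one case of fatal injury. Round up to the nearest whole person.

Risk in treated group = 449/1284 = 0.34969; risk in control = 846/1942 = 0.43563.
Absolute risk reduction = 0.43563 − 0.34969 = 0.08594
NNT = 1 / ARR = 1 / 0.08594 = 11.635 → round up → 12

12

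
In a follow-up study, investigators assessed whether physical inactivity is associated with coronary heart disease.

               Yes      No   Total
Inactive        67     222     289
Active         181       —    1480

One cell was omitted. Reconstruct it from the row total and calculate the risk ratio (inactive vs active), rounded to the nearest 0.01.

1.90

The missing cell is in the unexposed row: 1480 − 181 = 1299.
So a = 67, b = 222, c = 181, d = 1299.
RR = [a/(a+b)] / [c/(c+d)] = (67/289) / (181/1480) = 0.23183/0.12230 = 1.89566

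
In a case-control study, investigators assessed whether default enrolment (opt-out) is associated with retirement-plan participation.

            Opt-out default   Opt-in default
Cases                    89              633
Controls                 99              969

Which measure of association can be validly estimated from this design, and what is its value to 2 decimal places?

1.38

Reading the table with exposure as columns: a = 89 (Opt-out default, case), b = 99 (Opt-out default, non-case), c = 633 (Opt-in default, case), d = 969.
This is a case-control study: participants were sampled on outcome status, so risks in the source population cannot be estimated directly — relative risk is not valid here. The odds ratio is the appropriate measure.
OR = (a·d)/(b·c) = (89 × 969) / (99 × 633) = 86241 / 62667 = 1.37618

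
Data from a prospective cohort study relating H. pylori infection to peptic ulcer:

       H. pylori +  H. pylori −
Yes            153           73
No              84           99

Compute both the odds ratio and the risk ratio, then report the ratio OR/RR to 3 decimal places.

Reading the table with exposure as columns: a = 153 (H. pylori +, case), b = 84 (H. pylori +, non-case), c = 73 (H. pylori −, case), d = 99.
OR = (153·99)/(84·73) = 15147/6132 = 2.47016
Risk in exposed = 153/237 = 0.64557; risk in unexposed = 73/172 = 0.42442; RR = 1.52107
OR/RR = 2.47016 / 1.52107 = 1.62396
The outcome is not rare, so the OR lies further from 1 than the RR.

1.624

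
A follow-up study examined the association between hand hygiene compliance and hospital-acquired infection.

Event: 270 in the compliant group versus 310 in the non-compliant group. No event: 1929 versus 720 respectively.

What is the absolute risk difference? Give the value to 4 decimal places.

-0.1782

From the description: a = 270, b = 1929, c = 310, d = 720.
Risk in exposed = 270/2199 = 0.122783; risk in unexposed = 310/1030 = 0.300971.
Risk difference = 0.122783 − 0.300971 = -0.178188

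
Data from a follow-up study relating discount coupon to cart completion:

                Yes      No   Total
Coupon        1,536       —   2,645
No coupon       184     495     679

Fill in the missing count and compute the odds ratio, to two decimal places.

3.73

The missing cell is in the exposed row: 2645 − 1536 = 1109.
So a = 1536, b = 1109, c = 184, d = 495.
OR = (a·d)/(b·c) = (1536 × 495) / (1109 × 184) = 760320 / 204056 = 3.72604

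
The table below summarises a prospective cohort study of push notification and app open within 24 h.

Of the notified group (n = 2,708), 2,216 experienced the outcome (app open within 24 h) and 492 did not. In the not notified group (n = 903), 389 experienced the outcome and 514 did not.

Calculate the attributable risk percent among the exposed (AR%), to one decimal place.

47.4

From the description: a = 2216, b = 492, c = 389, d = 514.
Risk in exposed = 2216/2708 = 0.81832; risk in unexposed = 389/903 = 0.43079.
RR = 0.81832/0.43079 = 1.89959
AR% = (RR − 1)/RR × 100 = (1.89959 − 1)/1.89959 × 100 = 47.3570%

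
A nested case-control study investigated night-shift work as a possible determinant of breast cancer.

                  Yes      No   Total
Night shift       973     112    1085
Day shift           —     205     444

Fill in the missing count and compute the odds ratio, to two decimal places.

7.45

The missing cell is in the unexposed row: 444 − 205 = 239.
So a = 973, b = 112, c = 239, d = 205.
OR = (a·d)/(b·c) = (973 × 205) / (112 × 239) = 199465 / 26768 = 7.45162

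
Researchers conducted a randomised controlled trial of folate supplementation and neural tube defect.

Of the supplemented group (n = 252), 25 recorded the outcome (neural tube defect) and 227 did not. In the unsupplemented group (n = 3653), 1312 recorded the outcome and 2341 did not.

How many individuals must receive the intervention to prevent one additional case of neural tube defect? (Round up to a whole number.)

Risk in treated group = 25/252 = 0.09921; risk in control = 1312/3653 = 0.35916.
Absolute risk reduction = 0.35916 − 0.09921 = 0.25995
NNT = 1 / ARR = 1 / 0.25995 = 3.847 → round up → 4

4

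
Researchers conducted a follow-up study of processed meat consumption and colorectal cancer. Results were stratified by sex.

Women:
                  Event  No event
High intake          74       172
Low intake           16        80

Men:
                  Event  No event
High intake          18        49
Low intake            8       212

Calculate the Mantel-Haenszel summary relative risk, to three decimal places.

2.584

RR_MH = Σ(aᵢ·n₀ᵢ/nᵢ) / Σ(cᵢ·n₁ᵢ/nᵢ), with n₁ᵢ = aᵢ+bᵢ (exposed), n₀ᵢ = cᵢ+dᵢ (unexposed), nᵢ = n₁ᵢ+n₀ᵢ.
Stratum 1 (Women): n₁ = 246, n₀ = 96, n = 342; a·n₀/n = 74·96/342 = 20.7719; c·n₁/n = 16·246/342 = 11.5088
Stratum 2 (Men): n₁ = 67, n₀ = 220, n = 287; a·n₀/n = 18·220/287 = 13.7979; c·n₁/n = 8·67/287 = 1.8676
RR_MH = (20.7719 + 13.7979) / (11.5088 + 1.8676) = 34.5698 / 13.3764 = 2.58440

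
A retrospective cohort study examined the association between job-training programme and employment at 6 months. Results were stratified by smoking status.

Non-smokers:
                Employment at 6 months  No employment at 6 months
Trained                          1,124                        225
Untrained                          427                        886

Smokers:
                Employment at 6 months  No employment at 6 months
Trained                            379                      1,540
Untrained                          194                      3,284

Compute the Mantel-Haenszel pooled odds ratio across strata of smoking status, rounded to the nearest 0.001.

OR_MH = Σ(aᵢdᵢ/nᵢ) / Σ(bᵢcᵢ/nᵢ), where nᵢ is the stratum total.
Stratum 1 (Non-smokers): n = 2662; a·d/n = 1124·886/2662 = 374.1037; b·c/n = 225·427/2662 = 36.0913
Stratum 2 (Smokers): n = 5397; a·d/n = 379·3284/5397 = 230.6163; b·c/n = 1540·194/5397 = 55.3567
OR_MH = (374.1037 + 230.6163) / (36.0913 + 55.3567) = 604.7199 / 91.4480 = 6.61272

6.613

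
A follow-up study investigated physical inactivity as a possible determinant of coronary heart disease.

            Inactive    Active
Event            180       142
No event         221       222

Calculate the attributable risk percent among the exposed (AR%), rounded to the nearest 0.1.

Reading the table with exposure as columns: a = 180 (Inactive, case), b = 221 (Inactive, non-case), c = 142 (Active, case), d = 222.
Risk in exposed = 180/401 = 0.44888; risk in unexposed = 142/364 = 0.39011.
RR = 0.44888/0.39011 = 1.15064
AR% = (RR − 1)/RR × 100 = (1.15064 − 1)/1.15064 × 100 = 13.0922%

13.1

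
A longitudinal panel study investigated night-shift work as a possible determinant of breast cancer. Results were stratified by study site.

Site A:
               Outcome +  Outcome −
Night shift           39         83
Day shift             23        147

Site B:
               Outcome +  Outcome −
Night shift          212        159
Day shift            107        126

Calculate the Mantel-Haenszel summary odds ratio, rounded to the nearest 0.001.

1.840

OR_MH = Σ(aᵢdᵢ/nᵢ) / Σ(bᵢcᵢ/nᵢ), where nᵢ is the stratum total.
Stratum 1 (Site A): n = 292; a·d/n = 39·147/292 = 19.6336; b·c/n = 83·23/292 = 6.5377
Stratum 2 (Site B): n = 604; a·d/n = 212·126/604 = 44.2252; b·c/n = 159·107/604 = 28.1672
OR_MH = (19.6336 + 44.2252) / (6.5377 + 28.1672) = 63.8587 / 34.7049 = 1.84005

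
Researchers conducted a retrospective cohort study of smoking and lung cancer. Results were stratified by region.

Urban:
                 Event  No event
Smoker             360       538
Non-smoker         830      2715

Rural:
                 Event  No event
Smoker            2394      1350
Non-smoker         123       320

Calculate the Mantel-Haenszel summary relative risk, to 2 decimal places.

1.95

RR_MH = Σ(aᵢ·n₀ᵢ/nᵢ) / Σ(cᵢ·n₁ᵢ/nᵢ), with n₁ᵢ = aᵢ+bᵢ (exposed), n₀ᵢ = cᵢ+dᵢ (unexposed), nᵢ = n₁ᵢ+n₀ᵢ.
Stratum 1 (Urban): n₁ = 898, n₀ = 3545, n = 4443; a·n₀/n = 360·3545/4443 = 287.2384; c·n₁/n = 830·898/4443 = 167.7560
Stratum 2 (Rural): n₁ = 3744, n₀ = 443, n = 4187; a·n₀/n = 2394·443/4187 = 253.2940; c·n₁/n = 123·3744/4187 = 109.9861
RR_MH = (287.2384 + 253.2940) / (167.7560 + 109.9861) = 540.5324 / 277.7422 = 1.94617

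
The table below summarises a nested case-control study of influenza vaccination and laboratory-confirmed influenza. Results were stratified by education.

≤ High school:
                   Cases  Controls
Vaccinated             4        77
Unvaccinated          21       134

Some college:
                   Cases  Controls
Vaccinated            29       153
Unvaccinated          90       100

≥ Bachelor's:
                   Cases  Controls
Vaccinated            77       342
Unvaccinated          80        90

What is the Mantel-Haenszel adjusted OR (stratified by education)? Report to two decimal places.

OR_MH = Σ(aᵢdᵢ/nᵢ) / Σ(bᵢcᵢ/nᵢ), where nᵢ is the stratum total.
Stratum 1 (≤ High school): n = 236; a·d/n = 4·134/236 = 2.2712; b·c/n = 77·21/236 = 6.8517
Stratum 2 (Some college): n = 372; a·d/n = 29·100/372 = 7.7957; b·c/n = 153·90/372 = 37.0161
Stratum 3 (≥ Bachelor's): n = 589; a·d/n = 77·90/589 = 11.7657; b·c/n = 342·80/589 = 46.4516
OR_MH = (2.2712 + 7.7957 + 11.7657) / (6.8517 + 37.0161 + 46.4516) = 21.8326 / 90.3194 = 0.24173

0.24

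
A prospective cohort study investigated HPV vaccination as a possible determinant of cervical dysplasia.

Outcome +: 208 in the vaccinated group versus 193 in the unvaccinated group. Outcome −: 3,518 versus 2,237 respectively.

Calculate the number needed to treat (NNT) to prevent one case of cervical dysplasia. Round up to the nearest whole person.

43

Risk in treated group = 208/3726 = 0.05582; risk in control = 193/2430 = 0.07942.
Absolute risk reduction = 0.07942 − 0.05582 = 0.02360
NNT = 1 / ARR = 1 / 0.02360 = 42.373 → round up → 43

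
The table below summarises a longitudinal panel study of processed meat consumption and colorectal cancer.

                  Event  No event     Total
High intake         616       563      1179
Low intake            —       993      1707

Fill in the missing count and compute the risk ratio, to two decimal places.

The missing cell is in the unexposed row: 1707 − 993 = 714.
So a = 616, b = 563, c = 714, d = 993.
RR = [a/(a+b)] / [c/(c+d)] = (616/1179) / (714/1707) = 0.52248/0.41828 = 1.24911

1.25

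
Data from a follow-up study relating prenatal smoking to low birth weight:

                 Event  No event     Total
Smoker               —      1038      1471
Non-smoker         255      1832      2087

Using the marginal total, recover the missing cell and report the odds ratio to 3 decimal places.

2.997

The missing cell is in the exposed row: 1471 − 1038 = 433.
So a = 433, b = 1038, c = 255, d = 1832.
OR = (a·d)/(b·c) = (433 × 1832) / (1038 × 255) = 793256 / 264690 = 2.99692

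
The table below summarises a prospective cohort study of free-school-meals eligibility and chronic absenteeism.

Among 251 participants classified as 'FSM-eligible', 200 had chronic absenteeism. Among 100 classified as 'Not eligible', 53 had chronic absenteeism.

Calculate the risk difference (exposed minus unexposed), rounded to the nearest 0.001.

From the description: a = 200, b = 51, c = 53, d = 47.
Risk in exposed = 200/251 = 0.796813; risk in unexposed = 53/100 = 0.530000.
Risk difference = 0.796813 − 0.530000 = 0.266813

0.267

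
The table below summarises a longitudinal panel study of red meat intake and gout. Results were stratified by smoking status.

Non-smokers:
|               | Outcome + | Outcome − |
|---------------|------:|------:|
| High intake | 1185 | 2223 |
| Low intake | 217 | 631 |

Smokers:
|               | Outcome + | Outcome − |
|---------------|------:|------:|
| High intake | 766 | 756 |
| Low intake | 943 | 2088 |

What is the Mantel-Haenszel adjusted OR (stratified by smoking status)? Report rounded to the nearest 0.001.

OR_MH = Σ(aᵢdᵢ/nᵢ) / Σ(bᵢcᵢ/nᵢ), where nᵢ is the stratum total.
Stratum 1 (Non-smokers): n = 4256; a·d/n = 1185·631/4256 = 175.6896; b·c/n = 2223·217/4256 = 113.3438
Stratum 2 (Smokers): n = 4553; a·d/n = 766·2088/4553 = 351.2866; b·c/n = 756·943/4553 = 156.5798
OR_MH = (175.6896 + 351.2866) / (113.3438 + 156.5798) = 526.9762 / 269.9236 = 1.95232

1.952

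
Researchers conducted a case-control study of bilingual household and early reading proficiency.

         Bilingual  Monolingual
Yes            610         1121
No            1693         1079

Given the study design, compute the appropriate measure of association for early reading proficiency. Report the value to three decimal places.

Reading the table with exposure as columns: a = 610 (Bilingual, case), b = 1693 (Bilingual, non-case), c = 1121 (Monolingual, case), d = 1079.
This is a case-control study: participants were sampled on outcome status, so risks in the source population cannot be estimated directly — relative risk is not valid here. The odds ratio is the appropriate measure.
OR = (a·d)/(b·c) = (610 × 1079) / (1693 × 1121) = 658190 / 1897853 = 0.34681

0.347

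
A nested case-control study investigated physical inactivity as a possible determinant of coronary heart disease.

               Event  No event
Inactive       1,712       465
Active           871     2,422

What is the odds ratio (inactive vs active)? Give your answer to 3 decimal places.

10.238

Cells: a = 1712, b = 465, c = 871, d = 2422.
OR = (a·d)/(b·c) = (1712 × 2422) / (465 × 871) = 4146464 / 405015 = 10.23780
The odds of coronary heart disease are about 10.24 times as high in the inactive group.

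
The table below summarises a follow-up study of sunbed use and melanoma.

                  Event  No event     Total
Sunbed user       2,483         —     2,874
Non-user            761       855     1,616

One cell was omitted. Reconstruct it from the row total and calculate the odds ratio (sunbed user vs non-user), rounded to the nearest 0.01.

7.13

The missing cell is in the exposed row: 2874 − 2483 = 391.
So a = 2483, b = 391, c = 761, d = 855.
OR = (a·d)/(b·c) = (2483 × 855) / (391 × 761) = 2122965 / 297551 = 7.13479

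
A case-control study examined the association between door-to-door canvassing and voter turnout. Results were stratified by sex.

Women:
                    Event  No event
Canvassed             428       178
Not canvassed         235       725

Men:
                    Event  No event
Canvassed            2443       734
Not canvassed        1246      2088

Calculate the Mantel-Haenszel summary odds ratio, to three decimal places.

OR_MH = Σ(aᵢdᵢ/nᵢ) / Σ(bᵢcᵢ/nᵢ), where nᵢ is the stratum total.
Stratum 1 (Women): n = 1566; a·d/n = 428·725/1566 = 198.1481; b·c/n = 178·235/1566 = 26.7114
Stratum 2 (Men): n = 6511; a·d/n = 2443·2088/6511 = 783.4409; b·c/n = 734·1246/6511 = 140.4644
OR_MH = (198.1481 + 783.4409) / (26.7114 + 140.4644) = 981.5891 / 167.1758 = 5.87160

5.872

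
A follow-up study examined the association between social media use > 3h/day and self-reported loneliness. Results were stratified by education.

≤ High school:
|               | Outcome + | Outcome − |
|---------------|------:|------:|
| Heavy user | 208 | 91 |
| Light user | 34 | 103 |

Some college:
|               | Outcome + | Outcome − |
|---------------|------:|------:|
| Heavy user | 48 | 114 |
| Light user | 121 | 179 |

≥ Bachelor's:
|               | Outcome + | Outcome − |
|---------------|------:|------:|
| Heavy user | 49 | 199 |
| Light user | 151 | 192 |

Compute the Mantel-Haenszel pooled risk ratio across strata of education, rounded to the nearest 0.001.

0.968

RR_MH = Σ(aᵢ·n₀ᵢ/nᵢ) / Σ(cᵢ·n₁ᵢ/nᵢ), with n₁ᵢ = aᵢ+bᵢ (exposed), n₀ᵢ = cᵢ+dᵢ (unexposed), nᵢ = n₁ᵢ+n₀ᵢ.
Stratum 1 (≤ High school): n₁ = 299, n₀ = 137, n = 436; a·n₀/n = 208·137/436 = 65.3578; c·n₁/n = 34·299/436 = 23.3165
Stratum 2 (Some college): n₁ = 162, n₀ = 300, n = 462; a·n₀/n = 48·300/462 = 31.1688; c·n₁/n = 121·162/462 = 42.4286
Stratum 3 (≥ Bachelor's): n₁ = 248, n₀ = 343, n = 591; a·n₀/n = 49·343/591 = 28.4382; c·n₁/n = 151·248/591 = 63.3638
RR_MH = (65.3578 + 31.1688 + 28.4382) / (23.3165 + 42.4286 + 63.3638) = 124.9649 / 129.1089 = 0.96790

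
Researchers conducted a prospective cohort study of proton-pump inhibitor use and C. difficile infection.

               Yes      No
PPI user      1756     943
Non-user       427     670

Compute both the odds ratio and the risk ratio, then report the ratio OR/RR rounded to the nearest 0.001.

1.748

Cells: a = 1756, b = 943, c = 427, d = 670.
OR = (1756·670)/(943·427) = 1176520/402661 = 2.92186
Risk in exposed = 1756/2699 = 0.65061; risk in unexposed = 427/1097 = 0.38924; RR = 1.67148
OR/RR = 2.92186 / 1.67148 = 1.74807
The outcome is not rare, so the OR lies further from 1 than the RR.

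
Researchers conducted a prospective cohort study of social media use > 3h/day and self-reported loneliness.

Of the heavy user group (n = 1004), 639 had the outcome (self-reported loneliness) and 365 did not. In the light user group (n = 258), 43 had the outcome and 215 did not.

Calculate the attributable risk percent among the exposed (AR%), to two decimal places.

73.81

From the description: a = 639, b = 365, c = 43, d = 215.
Risk in exposed = 639/1004 = 0.63645; risk in unexposed = 43/258 = 0.16667.
RR = 0.63645/0.16667 = 3.81873
AR% = (RR − 1)/RR × 100 = (3.81873 − 1)/3.81873 × 100 = 73.8132%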